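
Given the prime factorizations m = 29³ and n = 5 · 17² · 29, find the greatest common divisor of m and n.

29

min exponent per shared prime: 29 = 29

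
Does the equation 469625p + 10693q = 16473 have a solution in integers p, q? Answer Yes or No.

Yes

gcd(469625, 10693): 469625 = 43·10693 + 9826; 10693 = 1·9826 + 867; 9826 = 11·867 + 289; 867 = 3·289 + 0 → 289
289 divides 16473, so a solution exists.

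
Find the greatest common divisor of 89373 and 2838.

Euclid: 89373 = 31·2838 + 1395; 2838 = 2·1395 + 48; 1395 = 29·48 + 3; 48 = 16·3 + 0. Last nonzero remainder: 3.

3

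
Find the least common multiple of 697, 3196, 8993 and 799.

69318044

lcm(697, 3196) = 697·3196/gcd = 2227612/17 = 131036
lcm(131036, 8993) = 131036·8993/gcd = 1178406748/17 = 69318044
lcm(69318044, 799) = 69318044·799/gcd = 55385117156/799 = 69318044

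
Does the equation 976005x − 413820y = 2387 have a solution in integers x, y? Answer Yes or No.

No

gcd(976005, 413820): 976005 = 2·413820 + 148365; 413820 = 2·148365 + 117090; 148365 = 1·117090 + 31275; 117090 = 3·31275 + 23265; 31275 = 1·23265 + 8010; 23265 = 2·8010 + 7245; 8010 = 1·7245 + 765; 7245 = 9·765 + 360; 765 = 2·360 + 45; 360 = 8·45 + 0 → 45
45 does not divide 2387, so a solution does not exist.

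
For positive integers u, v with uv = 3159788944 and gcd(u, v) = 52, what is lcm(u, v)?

Since gcd(u,v)·lcm(u,v) = uv, lcm = 3159788944/52 = 60765172.

60765172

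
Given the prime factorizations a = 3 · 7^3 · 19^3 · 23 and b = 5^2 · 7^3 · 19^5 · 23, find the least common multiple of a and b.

1465045875825

max exponent per prime: 3 · 5^2 · 7^3 · 19^5 · 23 = 1465045875825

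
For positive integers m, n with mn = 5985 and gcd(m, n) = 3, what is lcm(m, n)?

gcd·lcm = product, so lcm = 5985/3 = 1995.

1995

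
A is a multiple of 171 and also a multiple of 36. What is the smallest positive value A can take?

684

171 = 3² · 19; 36 = 2² · 3²
max exponents: 2² · 3² · 19 = 684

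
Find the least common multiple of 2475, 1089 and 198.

54450

2475 = 3² · 5² · 11; 1089 = 3² · 11²; 198 = 2 · 3² · 11
lcm takes max exponent of each prime: 2 · 3² · 5² · 11² = 54450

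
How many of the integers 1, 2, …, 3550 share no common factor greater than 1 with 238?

238 = 2·7·17. Inclusion–exclusion on these primes:
3550 − ⌊3550/2⌋ − ⌊3550/7⌋ − ⌊3550/17⌋ + ⌊3550/14⌋ + ⌊3550/34⌋ + ⌊3550/119⌋ − ⌊3550/238⌋ = 1432

1432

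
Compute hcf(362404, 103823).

Euclid: 362404 = 3·103823 + 50935; 103823 = 2·50935 + 1953; 50935 = 26·1953 + 157; 1953 = 12·157 + 69; 157 = 2·69 + 19; 69 = 3·19 + 12; 19 = 1·12 + 7; 12 = 1·7 + 5; 7 = 1·5 + 2; 5 = 2·2 + 1; 2 = 2·1 + 0. Last nonzero remainder: 1.

1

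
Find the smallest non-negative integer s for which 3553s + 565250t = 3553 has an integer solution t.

Reduce mod 565250: 3553s ≡ 3553 (mod 565250). With g = gcd(3553, 565250) = 323 dividing 3553, divide through: 11s ≡ 11 (mod 1750).
Since gcd(11, 1750) = 1, s ≡ 11·(11)⁻¹ ≡ 1 (mod 1750). Smallest non-negative: 1.

1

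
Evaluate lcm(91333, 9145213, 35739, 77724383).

1610993286441

lcm(91333, 9145213) = 91333·9145213/gcd = 835259738929/3971 = 210339899
lcm(210339899, 35739) = 210339899·35739/gcd = 7517337650361/3971 = 1893059091
lcm(1893059091, 77724383) = 1893059091·77724383/gcd = 147136849830515853/91333 = 1610993286441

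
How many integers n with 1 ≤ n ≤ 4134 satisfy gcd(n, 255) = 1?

2075

255 = 3·5·17. Inclusion–exclusion on these primes:
4134 − ⌊4134/3⌋ − ⌊4134/5⌋ − ⌊4134/17⌋ + ⌊4134/15⌋ + ⌊4134/51⌋ + ⌊4134/85⌋ − ⌊4134/255⌋ = 2075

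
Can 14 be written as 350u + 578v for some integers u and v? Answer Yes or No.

Yes

gcd(350, 578): 578 = 1·350 + 228; 350 = 1·228 + 122; 228 = 1·122 + 106; 122 = 1·106 + 16; 106 = 6·16 + 10; 16 = 1·10 + 6; 10 = 1·6 + 4; 6 = 1·4 + 2; 4 = 2·2 + 0 → 2
2 divides 14, so a solution exists.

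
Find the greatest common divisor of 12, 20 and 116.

gcd(12, 20): 20 = 1·12 + 8; 12 = 1·8 + 4; 8 = 2·4 + 0 → 4
gcd(4, 116): 116 = 29·4 + 0 → 4

4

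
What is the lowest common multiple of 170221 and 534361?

314738629

170221 = 17² · 19 · 31; 534361 = 17² · 43²
max exponents: 17² · 19 · 31 · 43² = 314738629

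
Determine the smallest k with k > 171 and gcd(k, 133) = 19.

190

133 = 19·7. Any k with gcd(k, 133) = 19 is a multiple of 19, say 19s, with s coprime to 7.
Need s > 171/19, so s ≥ 10. First s ≥ 10 with gcd(s, 7) = 1 is s = 10. Thus k = 19·10 = 190.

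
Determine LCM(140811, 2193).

6054873

gcd first: 140811 = 64·2193 + 459; 2193 = 4·459 + 357; 459 = 1·357 + 102; 357 = 3·102 + 51; 102 = 2·51 + 0 → gcd = 51
lcm = 140811·2193/gcd = 308798523/51 = 6054873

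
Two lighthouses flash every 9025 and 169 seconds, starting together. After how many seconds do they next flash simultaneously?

9025 = 5² · 19²; 169 = 13²
max exponents: 5² · 13² · 19² = 1525225

1525225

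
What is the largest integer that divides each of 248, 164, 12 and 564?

4

248 = 2³ · 31; 164 = 2² · 41; 12 = 2² · 3; 564 = 2² · 3 · 47
gcd takes min exponent of each prime: 2² = 4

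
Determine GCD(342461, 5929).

Euclid: 342461 = 57·5929 + 4508; 5929 = 1·4508 + 1421; 4508 = 3·1421 + 245; 1421 = 5·245 + 196; 245 = 1·196 + 49; 196 = 4·49 + 0. Last nonzero remainder: 49.

49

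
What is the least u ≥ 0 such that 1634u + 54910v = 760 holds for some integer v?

975

gcd(1634, 54910) = 38 (Euclid: 54910 = 33·1634 + 988; 1634 = 1·988 + 646; 988 = 1·646 + 342; 646 = 1·342 + 304; 342 = 1·304 + 38; 304 = 8·38 + 0), and 38 | 760.
Extended Euclid: 1634·(-168) + 54910·(5) = 38. Scale by 20: u₀ = -3360.
General solution u = u₀ + 1445t; reducing mod 1445 gives u = 975 (and v = -29).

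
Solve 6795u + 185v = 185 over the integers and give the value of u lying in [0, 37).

Reduce mod 185: 6795u ≡ 185 (mod 185). With g = gcd(6795, 185) = 5 dividing 185, divide through: 1359u ≡ 37 (mod 37).
Since gcd(1359, 37) = 1, u ≡ 37·(1359)⁻¹ ≡ 0 (mod 37). Smallest non-negative: 0.

0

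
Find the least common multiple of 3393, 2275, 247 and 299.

259479675

lcm(3393, 2275) = 3393·2275/gcd = 7719075/13 = 593775
lcm(593775, 247) = 593775·247/gcd = 146662425/13 = 11281725
lcm(11281725, 299) = 11281725·299/gcd = 3373235775/13 = 259479675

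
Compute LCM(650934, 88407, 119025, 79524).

650934 = 2 · 3² · 29² · 43; 88407 = 3² · 11 · 19 · 47; 119025 = 3² · 5² · 23²; 79524 = 2² · 3² · 47²
lcm takes max exponent of each prime: 2² · 3² · 5² · 11 · 19 · 23² · 29² · 43 · 47² = 7948856098428300

7948856098428300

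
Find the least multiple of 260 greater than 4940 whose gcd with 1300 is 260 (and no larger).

Multiples of 260 above 4940: 260·20, 260·21, … . Need the cofactor coprime to 1300/260 = 5.
Checking s = 20, 21, … the first with gcd(s, 5) = 1 is s = 21, giving 5460.

5460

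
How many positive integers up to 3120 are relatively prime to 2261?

Prime factors of 2261: 7, 17, 19. Count integers ≤ 3120 divisible by none of them.
By inclusion–exclusion: 3120 − ⌊3120/7⌋ − ⌊3120/17⌋ − ⌊3120/19⌋ + ⌊3120/119⌋ + ⌊3120/133⌋ + ⌊3120/323⌋ − ⌊3120/2261⌋ = 2385.

2385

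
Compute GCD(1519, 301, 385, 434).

7

gcd(1519, 301): 1519 = 5·301 + 14; 301 = 21·14 + 7; 14 = 2·7 + 0 → 7
gcd(7, 385): 385 = 55·7 + 0 → 7
gcd(7, 434): 434 = 62·7 + 0 → 7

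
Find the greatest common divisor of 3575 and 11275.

3575 = 5² · 11 · 13
11275 = 5² · 11 · 41
Common: 5² · 11 = 275

275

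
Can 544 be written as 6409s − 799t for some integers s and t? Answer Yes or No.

By Bézout, 6409s − 799t = 544 has integer solutions iff gcd(6409, 799) | 544.
Euclid: 6409 = 8·799 + 17; 799 = 47·17 + 0. gcd = 17; 544 mod 17 = 0. Yes.

Yes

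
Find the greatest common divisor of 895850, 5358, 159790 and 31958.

38

gcd(895850, 5358): 895850 = 167·5358 + 1064; 5358 = 5·1064 + 38; 1064 = 28·38 + 0 → 38
gcd(38, 159790): 159790 = 4205·38 + 0 → 38
gcd(38, 31958): 31958 = 841·38 + 0 → 38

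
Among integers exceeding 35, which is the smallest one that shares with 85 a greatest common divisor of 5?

85 = 5·17. Any x with gcd(x, 85) = 5 is a multiple of 5, say 5s, with s coprime to 17.
Need s > 35/5, so s ≥ 8. First s ≥ 8 with gcd(s, 17) = 1 is s = 8. Thus x = 5·8 = 40.

40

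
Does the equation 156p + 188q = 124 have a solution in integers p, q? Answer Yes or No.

By Bézout, 156p + 188q = 124 has integer solutions iff gcd(156, 188) | 124.
Euclid: 188 = 1·156 + 32; 156 = 4·32 + 28; 32 = 1·28 + 4; 28 = 7·4 + 0. gcd = 4; 124 mod 4 = 0. Yes.

Yes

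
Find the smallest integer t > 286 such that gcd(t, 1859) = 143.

429

gcd(t, 1859) = 143 forces 143 | t; write t = 143s. Then gcd(143s, 143·13) = 143·gcd(s, 13), so need gcd(s, 13) = 1.
143s > 286 gives s ≥ 3. The least s ≥ 3 coprime to 13 is 3, so t = 143·3 = 429.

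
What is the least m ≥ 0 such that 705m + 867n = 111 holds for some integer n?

gcd(705, 867) = 3 (Euclid: 867 = 1·705 + 162; 705 = 4·162 + 57; 162 = 2·57 + 48; 57 = 1·48 + 9; 48 = 5·9 + 3; 9 = 3·3 + 0), and 3 | 111.
Extended Euclid: 705·(-91) + 867·(74) = 3. Scale by 37: m₀ = -3367.
General solution m = m₀ + 289t; reducing mod 289 gives m = 101 (and n = -82).

101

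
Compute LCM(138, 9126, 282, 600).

138 = 2 · 3 · 23; 9126 = 2 · 3³ · 13²; 282 = 2 · 3 · 47; 600 = 2³ · 3 · 5²
lcm takes max exponent of each prime: 2³ · 3³ · 5² · 13² · 23 · 47 = 986520600

986520600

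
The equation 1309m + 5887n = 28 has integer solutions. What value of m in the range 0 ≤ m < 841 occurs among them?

36

gcd(1309, 5887) = 7 (Euclid: 5887 = 4·1309 + 651; 1309 = 2·651 + 7; 651 = 93·7 + 0), and 7 | 28.
Extended Euclid: 1309·(9) + 5887·(-2) = 7. Scale by 4: m₀ = 36.
General solution m = m₀ + 841t; reducing mod 841 gives m = 36 (and n = -8).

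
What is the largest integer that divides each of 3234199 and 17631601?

104329

Euclid: 17631601 = 5·3234199 + 1460606; 3234199 = 2·1460606 + 312987; 1460606 = 4·312987 + 208658; 312987 = 1·208658 + 104329; 208658 = 2·104329 + 0. Last nonzero remainder: 104329.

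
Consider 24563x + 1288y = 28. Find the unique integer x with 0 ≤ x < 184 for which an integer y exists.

156

Euclid: 24563 = 19·1288 + 91; 1288 = 14·91 + 14; 91 = 6·14 + 7; 14 = 2·7 + 0 → gcd = 7; 28 = 7·4.
Back-substitution yields 24563·(85) + 1288·(-1621) = 7, so one solution is x = 85·4 = 340, y = -1621·4 = -6484.
Solutions in x differ by 1288/7 = 184; the one in [0, 184) is 340 mod 184 = 156.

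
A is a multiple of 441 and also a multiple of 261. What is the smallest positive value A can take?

441 = 3² · 7²; 261 = 3² · 29
max exponents: 3² · 7² · 29 = 12789

12789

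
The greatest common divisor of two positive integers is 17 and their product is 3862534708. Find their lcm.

Since gcd(m,n)·lcm(m,n) = mn, lcm = 3862534708/17 = 227207924.

227207924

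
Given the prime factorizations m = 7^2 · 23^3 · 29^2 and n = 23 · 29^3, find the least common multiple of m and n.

max exponent per prime: 7^2 · 23^3 · 29^3 = 14540307187

14540307187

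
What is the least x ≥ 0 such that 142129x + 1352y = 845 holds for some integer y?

5

Reduce mod 1352: 142129x ≡ 845 (mod 1352). With g = gcd(142129, 1352) = 169 dividing 845, divide through: 841x ≡ 5 (mod 8).
Since gcd(841, 8) = 1, x ≡ 5·(841)⁻¹ ≡ 5 (mod 8). Smallest non-negative: 5.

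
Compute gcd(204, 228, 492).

204 = 2² · 3 · 17; 228 = 2² · 3 · 19; 492 = 2² · 3 · 41
gcd takes min exponent of each prime: 2² · 3 = 12

12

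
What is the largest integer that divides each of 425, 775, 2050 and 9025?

425 = 5² · 17; 775 = 5² · 31; 2050 = 2 · 5² · 41; 9025 = 5² · 19²
gcd takes min exponent of each prime: 5² = 25

25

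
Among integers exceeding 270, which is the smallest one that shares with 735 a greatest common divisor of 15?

gcd(t, 735) = 15 forces 15 | t; write t = 15s. Then gcd(15s, 15·49) = 15·gcd(s, 49), so need gcd(s, 49) = 1.
15s > 270 gives s ≥ 19. The least s ≥ 19 coprime to 49 is 19, so t = 15·19 = 285.

285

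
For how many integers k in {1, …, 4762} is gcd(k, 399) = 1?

Prime factors of 399: 3, 7, 19. Count integers ≤ 4762 divisible by none of them.
By inclusion–exclusion: 4762 − ⌊4762/3⌋ − ⌊4762/7⌋ − ⌊4762/19⌋ + ⌊4762/21⌋ + ⌊4762/57⌋ + ⌊4762/133⌋ − ⌊4762/399⌋ = 2578.

2578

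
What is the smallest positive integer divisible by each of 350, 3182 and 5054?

350 = 2 · 5² · 7; 3182 = 2 · 37 · 43; 5054 = 2 · 7 · 19²
lcm takes max exponent of each prime: 2 · 5² · 7 · 19² · 37 · 43 = 201022850

201022850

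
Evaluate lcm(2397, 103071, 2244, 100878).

104307852

lcm(2397, 103071) = 2397·103071/gcd = 247061187/2397 = 103071
lcm(103071, 2244) = 103071·2244/gcd = 231291324/51 = 4535124
lcm(4535124, 100878) = 4535124·100878/gcd = 457494238872/4386 = 104307852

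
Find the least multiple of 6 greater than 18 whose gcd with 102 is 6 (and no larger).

24

Multiples of 6 above 18: 6·4, 6·5, … . Need the cofactor coprime to 102/6 = 17.
Checking s = 4, 5, … the first with gcd(s, 17) = 1 is s = 4, giving 24.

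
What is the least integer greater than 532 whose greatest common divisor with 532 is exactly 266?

Multiples of 266 above 532: 266·3, 266·4, … . Need the cofactor coprime to 532/266 = 2.
Checking s = 3, 4, … the first with gcd(s, 2) = 1 is s = 3, giving 798.

798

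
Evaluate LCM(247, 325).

6175

gcd first: 325 = 1·247 + 78; 247 = 3·78 + 13; 78 = 6·13 + 0 → gcd = 13
lcm = 247·325/gcd = 80275/13 = 6175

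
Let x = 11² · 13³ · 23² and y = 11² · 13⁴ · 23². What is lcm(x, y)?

1828161049

max exponent per prime: 11² · 13⁴ · 23² = 1828161049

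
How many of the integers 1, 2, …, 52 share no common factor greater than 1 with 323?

47

Prime factors of 323: 17, 19. Count integers ≤ 52 divisible by none of them.
By inclusion–exclusion: 52 − ⌊52/17⌋ − ⌊52/19⌋ + ⌊52/323⌋ = 47.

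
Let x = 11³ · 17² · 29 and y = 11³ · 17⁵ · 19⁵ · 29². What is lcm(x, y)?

3935379898197016753

max exponent per prime: 11³ · 17⁵ · 19⁵ · 29² = 3935379898197016753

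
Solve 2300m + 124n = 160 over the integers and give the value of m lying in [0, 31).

Reduce mod 124: 2300m ≡ 160 (mod 124). With g = gcd(2300, 124) = 4 dividing 160, divide through: 575m ≡ 40 (mod 31).
Since gcd(575, 31) = 1, m ≡ 40·(575)⁻¹ ≡ 6 (mod 31). Smallest non-negative: 6.

6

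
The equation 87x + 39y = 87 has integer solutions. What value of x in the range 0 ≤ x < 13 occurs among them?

1

gcd(87, 39) = 3 (Euclid: 87 = 2·39 + 9; 39 = 4·9 + 3; 9 = 3·3 + 0), and 3 | 87.
Extended Euclid: 87·(-4) + 39·(9) = 3. Scale by 29: x₀ = -116.
General solution x = x₀ + 13t; reducing mod 13 gives x = 1 (and y = 0).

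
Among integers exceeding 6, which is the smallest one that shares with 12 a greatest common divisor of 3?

gcd(x, 12) = 3 forces 3 | x; write x = 3s. Then gcd(3s, 3·4) = 3·gcd(s, 4), so need gcd(s, 4) = 1.
3s > 6 gives s ≥ 3. The least s ≥ 3 coprime to 4 is 3, so x = 3·3 = 9.

9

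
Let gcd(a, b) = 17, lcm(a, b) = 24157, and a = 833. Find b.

493

Using ab = gcd(a,b)·lcm(a,b) = 17·24157 = 410669, we get b = 410669/833 = 493.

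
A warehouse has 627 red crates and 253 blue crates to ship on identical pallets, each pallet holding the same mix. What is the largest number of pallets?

627 = 3 · 11 · 19
253 = 11 · 23
Common: 11 = 11

11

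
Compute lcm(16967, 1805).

16967 = 19² · 47; 1805 = 5 · 19²
max exponents: 5 · 19² · 47 = 84835

84835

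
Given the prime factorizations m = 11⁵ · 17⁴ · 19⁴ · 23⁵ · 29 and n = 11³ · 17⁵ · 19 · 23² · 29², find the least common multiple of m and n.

max exponent per prime: 11⁵ · 17⁵ · 19⁴ · 23⁵ · 29² = 161308633582748992067661461

161308633582748992067661461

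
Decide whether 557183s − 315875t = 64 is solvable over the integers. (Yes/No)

gcd(557183, 315875): 557183 = 1·315875 + 241308; 315875 = 1·241308 + 74567; 241308 = 3·74567 + 17607; 74567 = 4·17607 + 4139; 17607 = 4·4139 + 1051; 4139 = 3·1051 + 986; 1051 = 1·986 + 65; 986 = 15·65 + 11; 65 = 5·11 + 10; 11 = 1·10 + 1; 10 = 10·1 + 0 → 1
1 divides 64, so a solution exists.

Yes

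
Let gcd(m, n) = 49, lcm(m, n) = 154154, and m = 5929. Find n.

Using mn = gcd(m,n)·lcm(m,n) = 49·154154 = 7553546, we get n = 7553546/5929 = 1274.

1274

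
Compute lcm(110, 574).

110 = 2 · 5 · 11; 574 = 2 · 7 · 41
max exponents: 2 · 5 · 7 · 11 · 41 = 31570

31570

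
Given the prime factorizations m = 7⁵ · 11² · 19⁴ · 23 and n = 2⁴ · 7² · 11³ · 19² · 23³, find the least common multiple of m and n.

567526506329856304

max exponent per prime: 2⁴ · 7⁵ · 11³ · 19⁴ · 23³ = 567526506329856304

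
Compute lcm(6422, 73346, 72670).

299618410

6422 = 2 · 13² · 19; 73346 = 2 · 7 · 13² · 31; 72670 = 2 · 5 · 13² · 43
lcm takes max exponent of each prime: 2 · 5 · 7 · 13² · 19 · 31 · 43 = 299618410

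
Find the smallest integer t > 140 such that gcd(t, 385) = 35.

385 = 35·11. Any t with gcd(t, 385) = 35 is a multiple of 35, say 35s, with s coprime to 11.
Need s > 140/35, so s ≥ 5. First s ≥ 5 with gcd(s, 11) = 1 is s = 5. Thus t = 35·5 = 175.

175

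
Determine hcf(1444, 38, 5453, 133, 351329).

19

gcd(1444, 38): 1444 = 38·38 + 0 → 38
gcd(38, 5453): 5453 = 143·38 + 19; 38 = 2·19 + 0 → 19
gcd(19, 133): 133 = 7·19 + 0 → 19
gcd(19, 351329): 351329 = 18491·19 + 0 → 19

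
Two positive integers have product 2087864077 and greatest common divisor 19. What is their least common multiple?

Since gcd(a,b)·lcm(a,b) = ab, lcm = 2087864077/19 = 109887583.

109887583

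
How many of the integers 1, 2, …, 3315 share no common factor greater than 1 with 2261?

2261 = 7·17·19. Inclusion–exclusion on these primes:
3315 − ⌊3315/7⌋ − ⌊3315/17⌋ − ⌊3315/19⌋ + ⌊3315/119⌋ + ⌊3315/133⌋ + ⌊3315/323⌋ − ⌊3315/2261⌋ = 2533

2533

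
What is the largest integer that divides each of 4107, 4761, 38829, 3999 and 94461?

3

gcd(4107, 4761): 4761 = 1·4107 + 654; 4107 = 6·654 + 183; 654 = 3·183 + 105; 183 = 1·105 + 78; 105 = 1·78 + 27; 78 = 2·27 + 24; 27 = 1·24 + 3; 24 = 8·3 + 0 → 3
gcd(3, 38829): 38829 = 12943·3 + 0 → 3
gcd(3, 3999): 3999 = 1333·3 + 0 → 3
gcd(3, 94461): 94461 = 31487·3 + 0 → 3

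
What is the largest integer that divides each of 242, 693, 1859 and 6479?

11

242 = 2 · 11²; 693 = 3² · 7 · 11; 1859 = 11 · 13²; 6479 = 11 · 19 · 31
gcd takes min exponent of each prime: 11 = 11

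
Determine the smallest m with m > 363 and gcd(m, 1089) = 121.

484

gcd(m, 1089) = 121 forces 121 | m; write m = 121s. Then gcd(121s, 121·9) = 121·gcd(s, 9), so need gcd(s, 9) = 1.
121s > 363 gives s ≥ 4. The least s ≥ 4 coprime to 9 is 4, so m = 121·4 = 484.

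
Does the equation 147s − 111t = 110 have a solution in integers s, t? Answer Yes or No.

No

gcd(147, 111): 147 = 1·111 + 36; 111 = 3·36 + 3; 36 = 12·3 + 0 → 3
3 does not divide 110, so a solution does not exist.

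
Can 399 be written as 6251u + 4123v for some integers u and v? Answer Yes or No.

Yes

gcd(6251, 4123): 6251 = 1·4123 + 2128; 4123 = 1·2128 + 1995; 2128 = 1·1995 + 133; 1995 = 15·133 + 0 → 133
133 divides 399, so a solution exists.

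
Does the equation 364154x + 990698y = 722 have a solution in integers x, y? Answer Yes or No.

Yes

By Bézout, 364154x + 990698y = 722 has integer solutions iff gcd(364154, 990698) | 722.
Euclid: 990698 = 2·364154 + 262390; 364154 = 1·262390 + 101764; 262390 = 2·101764 + 58862; 101764 = 1·58862 + 42902; 58862 = 1·42902 + 15960; 42902 = 2·15960 + 10982; 15960 = 1·10982 + 4978; 10982 = 2·4978 + 1026; 4978 = 4·1026 + 874; 1026 = 1·874 + 152; 874 = 5·152 + 114; 152 = 1·114 + 38; 114 = 3·38 + 0. gcd = 38; 722 mod 38 = 0. Yes.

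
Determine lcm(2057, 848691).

2057 = 11² · 17; 848691 = 3³ · 17 · 43²
max exponents: 3³ · 11² · 17 · 43² = 102691611

102691611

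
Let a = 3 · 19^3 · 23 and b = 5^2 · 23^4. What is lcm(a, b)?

max exponent per prime: 3 · 5^2 · 19^3 · 23^4 = 143957206425

143957206425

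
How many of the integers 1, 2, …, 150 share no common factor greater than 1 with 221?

131

Prime factors of 221: 13, 17. Count integers ≤ 150 divisible by none of them.
By inclusion–exclusion: 150 − ⌊150/13⌋ − ⌊150/17⌋ + ⌊150/221⌋ = 131.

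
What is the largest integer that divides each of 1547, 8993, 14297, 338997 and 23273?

17

gcd(1547, 8993): 8993 = 5·1547 + 1258; 1547 = 1·1258 + 289; 1258 = 4·289 + 102; 289 = 2·102 + 85; 102 = 1·85 + 17; 85 = 5·17 + 0 → 17
gcd(17, 14297): 14297 = 841·17 + 0 → 17
gcd(17, 338997): 338997 = 19941·17 + 0 → 17
gcd(17, 23273): 23273 = 1369·17 + 0 → 17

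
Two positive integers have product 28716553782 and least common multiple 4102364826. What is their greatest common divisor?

7

gcd·lcm = product, so gcd = 28716553782/4102364826 = 7.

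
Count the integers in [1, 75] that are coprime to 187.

187 = 11·17. Inclusion–exclusion on these primes:
75 − ⌊75/11⌋ − ⌊75/17⌋ + ⌊75/187⌋ = 65

65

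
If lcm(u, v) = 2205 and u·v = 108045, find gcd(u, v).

49

From gcd × lcm = uv: gcd = 108045 / 2205 = 49.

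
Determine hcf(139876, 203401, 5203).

gcd(139876, 203401): 203401 = 1·139876 + 63525; 139876 = 2·63525 + 12826; 63525 = 4·12826 + 12221; 12826 = 1·12221 + 605; 12221 = 20·605 + 121; 605 = 5·121 + 0 → 121
gcd(121, 5203): 5203 = 43·121 + 0 → 121

121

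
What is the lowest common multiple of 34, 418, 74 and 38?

34 = 2 · 17; 418 = 2 · 11 · 19; 74 = 2 · 37; 38 = 2 · 19
lcm takes max exponent of each prime: 2 · 11 · 17 · 19 · 37 = 262922

262922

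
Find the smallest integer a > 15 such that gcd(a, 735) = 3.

18

gcd(a, 735) = 3 forces 3 | a; write a = 3s. Then gcd(3s, 3·245) = 3·gcd(s, 245), so need gcd(s, 245) = 1.
3s > 15 gives s ≥ 6. The least s ≥ 6 coprime to 245 is 6, so a = 3·6 = 18.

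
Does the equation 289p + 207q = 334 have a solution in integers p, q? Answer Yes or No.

Yes

gcd(289, 207): 289 = 1·207 + 82; 207 = 2·82 + 43; 82 = 1·43 + 39; 43 = 1·39 + 4; 39 = 9·4 + 3; 4 = 1·3 + 1; 3 = 3·1 + 0 → 1
1 divides 334, so a solution exists.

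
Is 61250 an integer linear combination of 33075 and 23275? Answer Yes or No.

Yes

By Bézout, 33075p − 23275q = 61250 has integer solutions iff gcd(33075, 23275) | 61250.
Euclid: 33075 = 1·23275 + 9800; 23275 = 2·9800 + 3675; 9800 = 2·3675 + 2450; 3675 = 1·2450 + 1225; 2450 = 2·1225 + 0. gcd = 1225; 61250 mod 1225 = 0. Yes.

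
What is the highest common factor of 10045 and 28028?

Euclid: 28028 = 2·10045 + 7938; 10045 = 1·7938 + 2107; 7938 = 3·2107 + 1617; 2107 = 1·1617 + 490; 1617 = 3·490 + 147; 490 = 3·147 + 49; 147 = 3·49 + 0. Last nonzero remainder: 49.

49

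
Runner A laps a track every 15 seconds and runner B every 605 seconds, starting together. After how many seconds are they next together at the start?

15 = 3 · 5; 605 = 5 · 11²
max exponents: 3 · 5 · 11² = 1815

1815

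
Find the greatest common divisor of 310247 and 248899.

Euclid: 310247 = 1·248899 + 61348; 248899 = 4·61348 + 3507; 61348 = 17·3507 + 1729; 3507 = 2·1729 + 49; 1729 = 35·49 + 14; 49 = 3·14 + 7; 14 = 2·7 + 0. Last nonzero remainder: 7.

7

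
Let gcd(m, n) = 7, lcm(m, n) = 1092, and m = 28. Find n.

273

m·n = gcd·lcm = 7·1092 = 7644, so n = 7644/28 = 273.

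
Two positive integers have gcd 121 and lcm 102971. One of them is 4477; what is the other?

Using ab = gcd(a,b)·lcm(a,b) = 121·102971 = 12459491, we get b = 12459491/4477 = 2783.

2783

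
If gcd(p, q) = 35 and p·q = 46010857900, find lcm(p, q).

gcd·lcm = product, so lcm = 46010857900/35 = 1314595940.

1314595940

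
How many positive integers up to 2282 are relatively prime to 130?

Prime factors of 130: 2, 5, 13. Count integers ≤ 2282 divisible by none of them.
By inclusion–exclusion: 2282 − ⌊2282/2⌋ − ⌊2282/5⌋ − ⌊2282/13⌋ + ⌊2282/10⌋ + ⌊2282/26⌋ + ⌊2282/65⌋ − ⌊2282/130⌋ = 843.

843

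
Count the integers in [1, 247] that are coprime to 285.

285 = 3·5·19. Inclusion–exclusion on these primes:
247 − ⌊247/3⌋ − ⌊247/5⌋ − ⌊247/19⌋ + ⌊247/15⌋ + ⌊247/57⌋ + ⌊247/95⌋ − ⌊247/285⌋ = 125

125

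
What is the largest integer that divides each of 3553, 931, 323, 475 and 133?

19

gcd(3553, 931): 3553 = 3·931 + 760; 931 = 1·760 + 171; 760 = 4·171 + 76; 171 = 2·76 + 19; 76 = 4·19 + 0 → 19
gcd(19, 323): 323 = 17·19 + 0 → 19
gcd(19, 475): 475 = 25·19 + 0 → 19
gcd(19, 133): 133 = 7·19 + 0 → 19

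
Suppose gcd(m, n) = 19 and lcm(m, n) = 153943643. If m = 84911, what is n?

m·n = gcd·lcm = 19·153943643 = 2924929217, so n = 2924929217/84911 = 34447.

34447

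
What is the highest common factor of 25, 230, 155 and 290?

gcd(25, 230): 230 = 9·25 + 5; 25 = 5·5 + 0 → 5
gcd(5, 155): 155 = 31·5 + 0 → 5
gcd(5, 290): 290 = 58·5 + 0 → 5

5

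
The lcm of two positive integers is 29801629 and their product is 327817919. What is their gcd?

From gcd × lcm = ab: gcd = 327817919 / 29801629 = 11.

11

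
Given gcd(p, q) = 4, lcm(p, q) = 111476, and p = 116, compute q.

Using pq = gcd(p,q)·lcm(p,q) = 4·111476 = 445904, we get q = 445904/116 = 3844.

3844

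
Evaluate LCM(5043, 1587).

gcd first: 5043 = 3·1587 + 282; 1587 = 5·282 + 177; 282 = 1·177 + 105; 177 = 1·105 + 72; 105 = 1·72 + 33; 72 = 2·33 + 6; 33 = 5·6 + 3; 6 = 2·3 + 0 → gcd = 3
lcm = 5043·1587/gcd = 8003241/3 = 2667747

2667747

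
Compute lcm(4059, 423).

190773

gcd first: 4059 = 9·423 + 252; 423 = 1·252 + 171; 252 = 1·171 + 81; 171 = 2·81 + 9; 81 = 9·9 + 0 → gcd = 9
lcm = 4059·423/gcd = 1716957/9 = 190773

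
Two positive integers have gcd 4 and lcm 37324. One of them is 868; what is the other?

172

p·q = gcd·lcm = 4·37324 = 149296, so q = 149296/868 = 172.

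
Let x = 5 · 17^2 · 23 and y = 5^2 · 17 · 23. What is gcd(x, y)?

min exponent per shared prime: 5 · 17 · 23 = 1955

1955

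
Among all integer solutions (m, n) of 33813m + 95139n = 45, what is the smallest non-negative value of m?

5059

gcd(33813, 95139) = 9 (Euclid: 95139 = 2·33813 + 27513; 33813 = 1·27513 + 6300; 27513 = 4·6300 + 2313; 6300 = 2·2313 + 1674; 2313 = 1·1674 + 639; 1674 = 2·639 + 396; 639 = 1·396 + 243; 396 = 1·243 + 153; 243 = 1·153 + 90; 153 = 1·90 + 63; 90 = 1·63 + 27; 63 = 2·27 + 9; 27 = 3·9 + 0), and 9 | 45.
Extended Euclid: 33813·(3126) + 95139·(-1111) = 9. Scale by 5: m₀ = 15630.
General solution m = m₀ + 10571t; reducing mod 10571 gives m = 5059 (and n = -1798).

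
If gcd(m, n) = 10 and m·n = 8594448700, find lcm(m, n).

859444870

Since gcd(m,n)·lcm(m,n) = mn, lcm = 8594448700/10 = 859444870.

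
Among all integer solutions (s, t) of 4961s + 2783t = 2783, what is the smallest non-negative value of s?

gcd(4961, 2783) = 121 (Euclid: 4961 = 1·2783 + 2178; 2783 = 1·2178 + 605; 2178 = 3·605 + 363; 605 = 1·363 + 242; 363 = 1·242 + 121; 242 = 2·121 + 0), and 121 | 2783.
Extended Euclid: 4961·(9) + 2783·(-16) = 121. Scale by 23: s₀ = 207.
General solution s = s₀ + 23k; reducing mod 23 gives s = 0 (and t = 1).

0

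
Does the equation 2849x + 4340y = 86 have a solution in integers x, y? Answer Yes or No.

No

gcd(2849, 4340): 4340 = 1·2849 + 1491; 2849 = 1·1491 + 1358; 1491 = 1·1358 + 133; 1358 = 10·133 + 28; 133 = 4·28 + 21; 28 = 1·21 + 7; 21 = 3·7 + 0 → 7
7 does not divide 86, so a solution does not exist.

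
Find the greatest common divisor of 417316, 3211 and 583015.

19

gcd(417316, 3211): 417316 = 129·3211 + 3097; 3211 = 1·3097 + 114; 3097 = 27·114 + 19; 114 = 6·19 + 0 → 19
gcd(19, 583015): 583015 = 30685·19 + 0 → 19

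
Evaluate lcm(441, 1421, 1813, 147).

473193

441 = 3² · 7²; 1421 = 7² · 29; 1813 = 7² · 37; 147 = 3 · 7²
lcm takes max exponent of each prime: 3² · 7² · 29 · 37 = 473193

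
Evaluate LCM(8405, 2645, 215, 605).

8405 = 5 · 41²; 2645 = 5 · 23²; 215 = 5 · 43; 605 = 5 · 11²
lcm takes max exponent of each prime: 5 · 11² · 23² · 41² · 43 = 23133812735

23133812735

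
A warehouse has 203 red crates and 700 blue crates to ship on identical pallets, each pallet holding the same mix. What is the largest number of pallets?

7

Euclid: 700 = 3·203 + 91; 203 = 2·91 + 21; 91 = 4·21 + 7; 21 = 3·7 + 0. Last nonzero remainder: 7.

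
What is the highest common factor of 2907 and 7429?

Euclid: 7429 = 2·2907 + 1615; 2907 = 1·1615 + 1292; 1615 = 1·1292 + 323; 1292 = 4·323 + 0. Last nonzero remainder: 323.

323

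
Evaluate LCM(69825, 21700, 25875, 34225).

4089358381500

69825 = 3 · 5² · 7² · 19; 21700 = 2² · 5² · 7 · 31; 25875 = 3² · 5³ · 23; 34225 = 5² · 37²
lcm takes max exponent of each prime: 2² · 3² · 5³ · 7² · 19 · 23 · 31 · 37² = 4089358381500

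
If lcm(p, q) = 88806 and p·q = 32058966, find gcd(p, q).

361

From gcd × lcm = pq: gcd = 32058966 / 88806 = 361.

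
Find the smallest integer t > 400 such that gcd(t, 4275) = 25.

4275 = 25·171. Any t with gcd(t, 4275) = 25 is a multiple of 25, say 25s, with s coprime to 171.
Need s > 400/25, so s ≥ 17. First s ≥ 17 with gcd(s, 171) = 1 is s = 17. Thus t = 25·17 = 425.

425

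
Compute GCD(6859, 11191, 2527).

361

gcd(6859, 11191): 11191 = 1·6859 + 4332; 6859 = 1·4332 + 2527; 4332 = 1·2527 + 1805; 2527 = 1·1805 + 722; 1805 = 2·722 + 361; 722 = 2·361 + 0 → 361
gcd(361, 2527): 2527 = 7·361 + 0 → 361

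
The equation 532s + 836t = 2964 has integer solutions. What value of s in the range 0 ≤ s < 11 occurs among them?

Euclid: 836 = 1·532 + 304; 532 = 1·304 + 228; 304 = 1·228 + 76; 228 = 3·76 + 0 → gcd = 76; 2964 = 76·39.
Back-substitution yields 532·(-3) + 836·(2) = 76, so one solution is s = -3·39 = -117, t = 2·39 = 78.
Solutions in s differ by 836/76 = 11; the one in [0, 11) is -117 mod 11 = 4.

4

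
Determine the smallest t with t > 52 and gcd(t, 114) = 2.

56

gcd(t, 114) = 2 forces 2 | t; write t = 2s. Then gcd(2s, 2·57) = 2·gcd(s, 57), so need gcd(s, 57) = 1.
2s > 52 gives s ≥ 27. The least s ≥ 27 coprime to 57 is 28, so t = 2·28 = 56.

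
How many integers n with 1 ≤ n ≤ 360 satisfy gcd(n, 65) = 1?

Prime factors of 65: 5, 13. Count integers ≤ 360 divisible by none of them.
By inclusion–exclusion: 360 − ⌊360/5⌋ − ⌊360/13⌋ + ⌊360/65⌋ = 266.

266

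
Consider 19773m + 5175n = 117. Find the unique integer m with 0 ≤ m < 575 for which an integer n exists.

Reduce mod 5175: 19773m ≡ 117 (mod 5175). With g = gcd(19773, 5175) = 9 dividing 117, divide through: 2197m ≡ 13 (mod 575).
Since gcd(2197, 575) = 1, m ≡ 13·(2197)⁻¹ ≡ 279 (mod 575). Smallest non-negative: 279.

279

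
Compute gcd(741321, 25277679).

441

Euclid: 25277679 = 34·741321 + 72765; 741321 = 10·72765 + 13671; 72765 = 5·13671 + 4410; 13671 = 3·4410 + 441; 4410 = 10·441 + 0. Last nonzero remainder: 441.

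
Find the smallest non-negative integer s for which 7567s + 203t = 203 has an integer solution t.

gcd(7567, 203) = 7 (Euclid: 7567 = 37·203 + 56; 203 = 3·56 + 35; 56 = 1·35 + 21; 35 = 1·21 + 14; 21 = 1·14 + 7; 14 = 2·7 + 0), and 7 | 203.
Extended Euclid: 7567·(11) + 203·(-410) = 7. Scale by 29: s₀ = 319.
General solution s = s₀ + 29k; reducing mod 29 gives s = 0 (and t = 1).

0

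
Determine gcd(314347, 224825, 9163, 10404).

17

314347 = 11 · 17 · 41²; 224825 = 5² · 17 · 23²; 9163 = 7² · 11 · 17; 10404 = 2² · 3² · 17²
gcd takes min exponent of each prime: 17 = 17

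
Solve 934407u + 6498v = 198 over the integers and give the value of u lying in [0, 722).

204

Euclid: 934407 = 143·6498 + 5193; 6498 = 1·5193 + 1305; 5193 = 3·1305 + 1278; 1305 = 1·1278 + 27; 1278 = 47·27 + 9; 27 = 3·9 + 0 → gcd = 9; 198 = 9·22.
Back-substitution yields 934407·(239) + 6498·(-34368) = 9, so one solution is u = 239·22 = 5258, v = -34368·22 = -756096.
Solutions in u differ by 6498/9 = 722; the one in [0, 722) is 5258 mod 722 = 204.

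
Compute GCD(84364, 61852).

28

84364 = 2² · 7 · 23 · 131
61852 = 2² · 7 · 47²
Common: 2² · 7 = 28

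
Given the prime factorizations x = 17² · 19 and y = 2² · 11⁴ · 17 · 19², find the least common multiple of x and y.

6109923556

max exponent per prime: 2² · 11⁴ · 17² · 19² = 6109923556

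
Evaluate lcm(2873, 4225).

71825

gcd first: 4225 = 1·2873 + 1352; 2873 = 2·1352 + 169; 1352 = 8·169 + 0 → gcd = 169
lcm = 2873·4225/gcd = 12138425/169 = 71825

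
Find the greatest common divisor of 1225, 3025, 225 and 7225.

25

1225 = 5² · 7²; 3025 = 5² · 11²; 225 = 3² · 5²; 7225 = 5² · 17²
gcd takes min exponent of each prime: 5² = 25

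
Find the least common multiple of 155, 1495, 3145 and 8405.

155 = 5 · 31; 1495 = 5 · 13 · 23; 3145 = 5 · 17 · 37; 8405 = 5 · 41²
lcm takes max exponent of each prime: 5 · 13 · 17 · 23 · 31 · 37 · 41² = 49002839405

49002839405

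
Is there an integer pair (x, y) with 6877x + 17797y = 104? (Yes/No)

gcd(6877, 17797): 17797 = 2·6877 + 4043; 6877 = 1·4043 + 2834; 4043 = 1·2834 + 1209; 2834 = 2·1209 + 416; 1209 = 2·416 + 377; 416 = 1·377 + 39; 377 = 9·39 + 26; 39 = 1·26 + 13; 26 = 2·13 + 0 → 13
13 divides 104, so a solution exists.

Yes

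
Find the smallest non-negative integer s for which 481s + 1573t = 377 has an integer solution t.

Euclid: 1573 = 3·481 + 130; 481 = 3·130 + 91; 130 = 1·91 + 39; 91 = 2·39 + 13; 39 = 3·13 + 0 → gcd = 13; 377 = 13·29.
Back-substitution yields 481·(36) + 1573·(-11) = 13, so one solution is s = 36·29 = 1044, t = -11·29 = -319.
Solutions in s differ by 1573/13 = 121; the one in [0, 121) is 1044 mod 121 = 76.

76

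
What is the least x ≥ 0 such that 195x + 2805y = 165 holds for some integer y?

gcd(195, 2805) = 15 (Euclid: 2805 = 14·195 + 75; 195 = 2·75 + 45; 75 = 1·45 + 30; 45 = 1·30 + 15; 30 = 2·15 + 0), and 15 | 165.
Extended Euclid: 195·(72) + 2805·(-5) = 15. Scale by 11: x₀ = 792.
General solution x = x₀ + 187t; reducing mod 187 gives x = 44 (and y = -3).

44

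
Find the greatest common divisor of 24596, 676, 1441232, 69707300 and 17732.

52

24596 = 2² · 11 · 13 · 43; 676 = 2² · 13²; 1441232 = 2⁴ · 13³ · 41; 69707300 = 2² · 5² · 13 · 29 · 43²; 17732 = 2² · 11 · 13 · 31
gcd takes min exponent of each prime: 2² · 13 = 52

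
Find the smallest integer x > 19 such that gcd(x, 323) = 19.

gcd(x, 323) = 19 forces 19 | x; write x = 19s. Then gcd(19s, 19·17) = 19·gcd(s, 17), so need gcd(s, 17) = 1.
19s > 19 gives s ≥ 2. The least s ≥ 2 coprime to 17 is 2, so x = 19·2 = 38.

38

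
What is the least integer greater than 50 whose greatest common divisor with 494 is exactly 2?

gcd(t, 494) = 2 forces 2 | t; write t = 2s. Then gcd(2s, 2·247) = 2·gcd(s, 247), so need gcd(s, 247) = 1.
2s > 50 gives s ≥ 26. The least s ≥ 26 coprime to 247 is 27, so t = 2·27 = 54.

54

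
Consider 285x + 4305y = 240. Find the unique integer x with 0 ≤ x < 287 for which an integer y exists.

Euclid: 4305 = 15·285 + 30; 285 = 9·30 + 15; 30 = 2·15 + 0 → gcd = 15; 240 = 15·16.
Back-substitution yields 285·(136) + 4305·(-9) = 15, so one solution is x = 136·16 = 2176, y = -9·16 = -144.
Solutions in x differ by 4305/15 = 287; the one in [0, 287) is 2176 mod 287 = 167.

167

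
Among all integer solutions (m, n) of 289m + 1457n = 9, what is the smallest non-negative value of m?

Euclid: 1457 = 5·289 + 12; 289 = 24·12 + 1; 12 = 12·1 + 0 → gcd = 1; 9 = 1·9.
Back-substitution yields 289·(121) + 1457·(-24) = 1, so one solution is m = 121·9 = 1089, n = -24·9 = -216.
Solutions in m differ by 1457/1 = 1457; the one in [0, 1457) is 1089 mod 1457 = 1089.

1089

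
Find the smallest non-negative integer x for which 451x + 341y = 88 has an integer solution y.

Reduce mod 341: 451x ≡ 88 (mod 341). With g = gcd(451, 341) = 11 dividing 88, divide through: 41x ≡ 8 (mod 31).
Since gcd(41, 31) = 1, x ≡ 8·(41)⁻¹ ≡ 7 (mod 31). Smallest non-negative: 7.

7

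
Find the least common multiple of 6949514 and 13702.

3662393878

gcd first: 6949514 = 507·13702 + 2600; 13702 = 5·2600 + 702; 2600 = 3·702 + 494; 702 = 1·494 + 208; 494 = 2·208 + 78; 208 = 2·78 + 52; 78 = 1·52 + 26; 52 = 2·26 + 0 → gcd = 26
lcm = 6949514·13702/gcd = 95222240828/26 = 3662393878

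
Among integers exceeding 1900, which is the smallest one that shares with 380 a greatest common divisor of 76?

1976

gcd(k, 380) = 76 forces 76 | k; write k = 76s. Then gcd(76s, 76·5) = 76·gcd(s, 5), so need gcd(s, 5) = 1.
76s > 1900 gives s ≥ 26. The least s ≥ 26 coprime to 5 is 26, so k = 76·26 = 1976.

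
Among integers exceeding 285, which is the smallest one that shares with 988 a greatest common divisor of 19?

gcd(t, 988) = 19 forces 19 | t; write t = 19s. Then gcd(19s, 19·52) = 19·gcd(s, 52), so need gcd(s, 52) = 1.
19s > 285 gives s ≥ 16. The least s ≥ 16 coprime to 52 is 17, so t = 19·17 = 323.

323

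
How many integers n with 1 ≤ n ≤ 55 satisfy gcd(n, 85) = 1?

85 = 5·17. Inclusion–exclusion on these primes:
55 − ⌊55/5⌋ − ⌊55/17⌋ + ⌊55/85⌋ = 41

41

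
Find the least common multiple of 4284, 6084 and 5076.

lcm(4284, 6084) = 4284·6084/gcd = 26063856/36 = 723996
lcm(723996, 5076) = 723996·5076/gcd = 3675003696/36 = 102083436

102083436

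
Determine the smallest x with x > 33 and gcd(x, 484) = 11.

gcd(x, 484) = 11 forces 11 | x; write x = 11s. Then gcd(11s, 11·44) = 11·gcd(s, 44), so need gcd(s, 44) = 1.
11s > 33 gives s ≥ 4. The least s ≥ 4 coprime to 44 is 5, so x = 11·5 = 55.

55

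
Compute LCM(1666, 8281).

1666 = 2 · 7² · 17; 8281 = 7² · 13²
max exponents: 2 · 7² · 13² · 17 = 281554

281554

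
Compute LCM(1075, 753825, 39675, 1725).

lcm(1075, 753825) = 1075·753825/gcd = 810361875/25 = 32414475
lcm(32414475, 39675) = 32414475·39675/gcd = 1286044295625/39675 = 32414475
lcm(32414475, 1725) = 32414475·1725/gcd = 55914969375/1725 = 32414475

32414475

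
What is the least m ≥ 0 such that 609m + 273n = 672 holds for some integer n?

gcd(609, 273) = 21 (Euclid: 609 = 2·273 + 63; 273 = 4·63 + 21; 63 = 3·21 + 0), and 21 | 672.
Extended Euclid: 609·(-4) + 273·(9) = 21. Scale by 32: m₀ = -128.
General solution m = m₀ + 13t; reducing mod 13 gives m = 2 (and n = -2).

2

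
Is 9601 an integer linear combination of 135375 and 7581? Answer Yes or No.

By Bézout, 135375m − 7581n = 9601 has integer solutions iff gcd(135375, 7581) | 9601.
Euclid: 135375 = 17·7581 + 6498; 7581 = 1·6498 + 1083; 6498 = 6·1083 + 0. gcd = 1083; 9601 mod 1083 = 937. No.

No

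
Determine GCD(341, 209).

11

341 = 11 · 31
209 = 11 · 19
Common: 11 = 11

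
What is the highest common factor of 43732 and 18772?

52

43732 = 2² · 13 · 29²
18772 = 2² · 13 · 19²
Common: 2² · 13 = 52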